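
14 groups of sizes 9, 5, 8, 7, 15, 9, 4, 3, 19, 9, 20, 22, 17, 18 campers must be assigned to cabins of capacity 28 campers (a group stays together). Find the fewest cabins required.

Total = 22 + 20 + 19 + 18 + 17 + 15 + 9 + 9 + 9 + 8 + 7 + 5 + 4 + 3 = 165 campers.
Lower bound: ⌈165/28⌉ = 6 cabins.
A packing using 6 cabins:
  cabin 1: 22 + 5 = 27
  cabin 2: 20 + 8 = 28
  cabin 3: 19 + 9 = 28
  cabin 4: 18 + 9 = 27
  cabin 5: 17 + 7 + 4 = 28
  cabin 6: 15 + 9 + 3 = 27
This matches the lower bound, so 6 is optimal.

6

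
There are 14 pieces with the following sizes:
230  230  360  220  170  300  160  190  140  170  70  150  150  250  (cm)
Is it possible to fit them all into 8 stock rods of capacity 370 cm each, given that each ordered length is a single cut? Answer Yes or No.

Total = 2790 cm; ⌈2790/370⌉ = 8.
The bound of 8 does not rule out 8, but exhaustive search shows no assignment into 8 stock rods of capacity 370 cm exists — the minimum is 9.

No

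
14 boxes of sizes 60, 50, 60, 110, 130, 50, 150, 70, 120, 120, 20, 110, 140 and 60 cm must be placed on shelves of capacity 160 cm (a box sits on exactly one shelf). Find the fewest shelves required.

9

Total = 150 + 140 + 130 + 120 + 120 + 110 + 110 + 70 + 60 + 60 + 60 + 50 + 50 + 20 = 1250 cm.
Lower bound: ⌈1250/160⌉ = 8 shelves.
A packing using 9 shelves:
  shelf 1: 150 = 150
  shelf 2: 140 + 20 = 160
  shelf 3: 130 = 130
  shelf 4: 120 = 120
  shelf 5: 120 = 120
  shelf 6: 110 + 50 = 160
  shelf 7: 110 + 50 = 160
  shelf 8: 70 + 60 = 130
  shelf 9: 60 + 60 = 120
No arrangement into 8 shelves stays within capacity, so 9 is optimal.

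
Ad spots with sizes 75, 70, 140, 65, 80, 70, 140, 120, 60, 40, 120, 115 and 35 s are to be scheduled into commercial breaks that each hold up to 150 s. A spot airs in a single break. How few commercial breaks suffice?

9

Total = 140 + 140 + 120 + 120 + 115 + 80 + 75 + 70 + 70 + 65 + 60 + 40 + 35 = 1130 s.
Lower bound: ⌈1130/150⌉ = 8 commercial breaks.
A packing using 9 commercial breaks:
  break 1: 140 = 140
  break 2: 140 = 140
  break 3: 120 = 120
  break 4: 120 = 120
  break 5: 115 + 35 = 150
  break 6: 80 + 70 = 150
  break 7: 75 + 70 = 145
  break 8: 65 + 60 = 125
  break 9: 40 = 40
No arrangement into 8 commercial breaks stays within capacity, so 9 is optimal.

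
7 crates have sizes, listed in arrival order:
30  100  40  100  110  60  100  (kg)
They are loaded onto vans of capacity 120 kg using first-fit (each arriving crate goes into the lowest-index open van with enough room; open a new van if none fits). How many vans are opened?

  30 → van 1 (new)  [load 30/120]
  100 → van 2 (new)  [load 100/120]
  40 → van 1  [load 70/120]
  100 → van 3 (new)  [load 100/120]
  110 → van 4 (new)  [load 110/120]
  60 → van 5 (new)  [load 60/120]
  100 → van 6 (new)  [load 100/120]
6 vans opened.

6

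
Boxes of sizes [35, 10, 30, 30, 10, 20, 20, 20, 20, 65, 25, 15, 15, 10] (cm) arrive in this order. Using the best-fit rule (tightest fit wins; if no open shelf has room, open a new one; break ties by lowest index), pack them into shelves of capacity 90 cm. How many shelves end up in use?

  35 → shelf 1 (new)  [load 35/90]
  10 → shelf 1  [load 45/90]
  30 → shelf 1  [load 75/90]
  30 → shelf 2 (new)  [load 30/90]
  10 → shelf 1  [load 85/90]
  20 → shelf 2  [load 50/90]
  20 → shelf 2  [load 70/90]
  20 → shelf 2  [load 90/90]
  20 → shelf 3 (new)  [load 20/90]
  65 → shelf 3  [load 85/90]
  25 → shelf 4 (new)  [load 25/90]
  15 → shelf 4  [load 40/90]
  15 → shelf 4  [load 55/90]
  10 → shelf 4  [load 65/90]
4 shelves opened.

4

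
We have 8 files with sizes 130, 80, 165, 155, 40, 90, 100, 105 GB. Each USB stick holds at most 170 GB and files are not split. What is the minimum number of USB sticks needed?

6

Total = 165 + 155 + 130 + 105 + 100 + 90 + 80 + 40 = 865 GB.
Lower bound: ⌈865/170⌉ = 6 USB sticks.
A packing using 6 USB sticks:
  USB stick 1: 165 = 165
  USB stick 2: 155 = 155
  USB stick 3: 130 + 40 = 170
  USB stick 4: 105 = 105
  USB stick 5: 100 = 100
  USB stick 6: 90 + 80 = 170
This matches the lower bound, so 6 is optimal.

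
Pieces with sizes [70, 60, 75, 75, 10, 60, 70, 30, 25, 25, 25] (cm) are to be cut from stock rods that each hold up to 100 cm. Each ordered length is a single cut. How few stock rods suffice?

Total = 75 + 75 + 70 + 70 + 60 + 60 + 30 + 25 + 25 + 25 + 10 = 525 cm.
Lower bound: ⌈525/100⌉ = 6 stock rods.
A packing using 6 stock rods:
  stock rod 1: 75 + 25 = 100
  stock rod 2: 75 + 25 = 100
  stock rod 3: 70 + 30 = 100
  stock rod 4: 70 + 25 = 95
  stock rod 5: 60 + 10 = 70
  stock rod 6: 60 = 60
This matches the lower bound, so 6 is optimal.

6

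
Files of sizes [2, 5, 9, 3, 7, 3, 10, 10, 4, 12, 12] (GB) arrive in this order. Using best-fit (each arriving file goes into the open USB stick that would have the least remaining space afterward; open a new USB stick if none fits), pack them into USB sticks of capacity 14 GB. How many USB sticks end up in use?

6

  2 → USB stick 1 (new)  [load 2/14]
  5 → USB stick 1  [load 7/14]
  9 → USB stick 2 (new)  [load 9/14]
  3 → USB stick 2  [load 12/14]
  7 → USB stick 1  [load 14/14]
  3 → USB stick 3 (new)  [load 3/14]
  10 → USB stick 3  [load 13/14]
  10 → USB stick 4 (new)  [load 10/14]
  4 → USB stick 4  [load 14/14]
  12 → USB stick 5 (new)  [load 12/14]
  12 → USB stick 6 (new)  [load 12/14]
6 USB sticks opened.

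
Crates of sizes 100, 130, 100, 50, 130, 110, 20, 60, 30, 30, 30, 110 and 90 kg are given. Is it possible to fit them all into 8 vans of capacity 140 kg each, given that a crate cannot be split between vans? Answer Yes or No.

A valid assignment using 8 vans:
  van 1: 130 = 130
  van 2: 130 = 130
  van 3: 110 + 30 = 140
  van 4: 110 + 30 = 140
  van 5: 100 + 30 = 130
  van 6: 100 + 20 = 120
  van 7: 90 + 50 = 140
  van 8: 60 = 60
Every load is within 140 kg, so 8 vans suffice.

Yes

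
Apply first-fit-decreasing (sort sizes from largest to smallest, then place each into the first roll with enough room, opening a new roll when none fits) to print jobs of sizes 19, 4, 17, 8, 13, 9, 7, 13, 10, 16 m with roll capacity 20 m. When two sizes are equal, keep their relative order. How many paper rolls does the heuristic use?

7

Sorted descending: 19, 17, 16, 13, 13, 10, 9, 8, 7, 4.
  19 → roll 1 (new)  [load 19/20]
  17 → roll 2 (new)  [load 17/20]
  16 → roll 3 (new)  [load 16/20]
  13 → roll 4 (new)  [load 13/20]
  13 → roll 5 (new)  [load 13/20]
  10 → roll 6 (new)  [load 10/20]
  9 → roll 6  [load 19/20]
  8 → roll 7 (new)  [load 8/20]
  7 → roll 4  [load 20/20]
  4 → roll 3  [load 20/20]
7 paper rolls opened.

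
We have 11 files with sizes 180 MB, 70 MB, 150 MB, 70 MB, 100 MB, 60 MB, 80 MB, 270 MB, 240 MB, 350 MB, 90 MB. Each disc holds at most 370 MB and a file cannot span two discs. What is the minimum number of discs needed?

5

Total = 350 + 270 + 240 + 180 + 150 + 100 + 90 + 80 + 70 + 70 + 60 = 1660 MB.
Lower bound: ⌈1660/370⌉ = 5 discs.
A packing using 5 discs:
  disc 1: 350 = 350
  disc 2: 270 + 100 = 370
  disc 3: 240 + 90 = 330
  disc 4: 180 + 150 = 330
  disc 5: 80 + 70 + 70 + 60 = 280
This matches the lower bound, so 5 is optimal.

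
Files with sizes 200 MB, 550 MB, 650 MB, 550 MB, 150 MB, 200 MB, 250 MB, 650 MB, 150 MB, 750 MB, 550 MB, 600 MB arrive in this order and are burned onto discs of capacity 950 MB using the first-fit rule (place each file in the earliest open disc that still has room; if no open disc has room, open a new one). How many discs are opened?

  200 → disc 1 (new)  [load 200/950]
  550 → disc 1  [load 750/950]
  650 → disc 2 (new)  [load 650/950]
  550 → disc 3 (new)  [load 550/950]
  150 → disc 1  [load 900/950]
  200 → disc 2  [load 850/950]
  250 → disc 3  [load 800/950]
  650 → disc 4 (new)  [load 650/950]
  150 → disc 3  [load 950/950]
  750 → disc 5 (new)  [load 750/950]
  550 → disc 6 (new)  [load 550/950]
  600 → disc 7 (new)  [load 600/950]
7 discs opened.

7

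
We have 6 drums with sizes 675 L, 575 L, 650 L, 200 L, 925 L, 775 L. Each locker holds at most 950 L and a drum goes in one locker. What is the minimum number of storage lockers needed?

5

Total = 925 + 775 + 675 + 650 + 575 + 200 = 3800 L.
Lower bound: ⌈3800/950⌉ = 4 storage lockers.
Also, 5 drums each exceed 475 L, and no two of those can share a locker, so at least 5 storage lockers are needed.
A packing using 5 storage lockers:
  locker 1: 925 = 925
  locker 2: 775 = 775
  locker 3: 675 + 200 = 875
  locker 4: 650 = 650
  locker 5: 575 = 575
This matches the lower bound, so 5 is optimal.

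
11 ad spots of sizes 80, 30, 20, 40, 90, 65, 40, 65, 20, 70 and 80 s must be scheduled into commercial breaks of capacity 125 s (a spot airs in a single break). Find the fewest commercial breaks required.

6

Total = 90 + 80 + 80 + 70 + 65 + 65 + 40 + 40 + 30 + 20 + 20 = 600 s.
Lower bound: ⌈600/125⌉ = 5 commercial breaks.
Also, 6 ad spots each exceed 125/2 s, and no two of those can share a break, so at least 6 commercial breaks are needed.
A packing using 6 commercial breaks:
  break 1: 90 + 30 = 120
  break 2: 80 + 40 = 120
  break 3: 80 + 40 = 120
  break 4: 70 + 20 + 20 = 110
  break 5: 65 = 65
  break 6: 65 = 65
This matches the lower bound, so 6 is optimal.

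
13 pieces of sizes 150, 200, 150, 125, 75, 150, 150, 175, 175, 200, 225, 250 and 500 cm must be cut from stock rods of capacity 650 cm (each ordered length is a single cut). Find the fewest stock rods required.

Total = 500 + 250 + 225 + 200 + 200 + 175 + 175 + 150 + 150 + 150 + 150 + 125 + 75 = 2525 cm.
Lower bound: ⌈2525/650⌉ = 4 stock rods.
A packing using 4 stock rods:
  stock rod 1: 500 + 150 = 650
  stock rod 2: 250 + 225 + 175 = 650
  stock rod 3: 200 + 200 + 175 + 75 = 650
  stock rod 4: 150 + 150 + 150 + 125 = 575
This matches the lower bound, so 4 is optimal.

4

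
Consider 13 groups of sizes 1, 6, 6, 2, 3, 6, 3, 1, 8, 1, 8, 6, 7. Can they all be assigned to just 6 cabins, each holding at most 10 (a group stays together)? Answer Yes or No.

No

Total = 58; ⌈58/10⌉ = 6.
7 groups each exceed half the capacity and cannot share a cabin, forcing at least 7 cabins.
At least 7 cabins are required, but only 6 are allowed.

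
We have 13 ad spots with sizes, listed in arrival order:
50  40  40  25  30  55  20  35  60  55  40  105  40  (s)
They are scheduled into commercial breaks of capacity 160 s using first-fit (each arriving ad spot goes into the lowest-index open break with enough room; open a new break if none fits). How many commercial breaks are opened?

  50 → break 1 (new)  [load 50/160]
  40 → break 1  [load 90/160]
  40 → break 1  [load 130/160]
  25 → break 1  [load 155/160]
  30 → break 2 (new)  [load 30/160]
  55 → break 2  [load 85/160]
  20 → break 2  [load 105/160]
  35 → break 2  [load 140/160]
  60 → break 3 (new)  [load 60/160]
  55 → break 3  [load 115/160]
  40 → break 3  [load 155/160]
  105 → break 4 (new)  [load 105/160]
  40 → break 4  [load 145/160]
4 commercial breaks opened.

4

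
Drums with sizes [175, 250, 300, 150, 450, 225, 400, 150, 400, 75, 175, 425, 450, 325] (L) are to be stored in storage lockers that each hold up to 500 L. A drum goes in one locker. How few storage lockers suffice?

Total = 450 + 450 + 425 + 400 + 400 + 325 + 300 + 250 + 225 + 175 + 175 + 150 + 150 + 75 = 3950 L.
Lower bound: ⌈3950/500⌉ = 8 storage lockers.
A packing using 9 storage lockers:
  locker 1: 450 = 450
  locker 2: 450 = 450
  locker 3: 425 + 75 = 500
  locker 4: 400 = 400
  locker 5: 400 = 400
  locker 6: 325 + 175 = 500
  locker 7: 300 + 175 = 475
  locker 8: 250 + 225 = 475
  locker 9: 150 + 150 = 300
No arrangement into 8 storage lockers stays within capacity, so 9 is optimal.

9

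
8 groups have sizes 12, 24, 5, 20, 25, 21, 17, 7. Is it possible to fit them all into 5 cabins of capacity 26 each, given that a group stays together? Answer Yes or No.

No

Total = 131; ⌈131/26⌉ = 6.
At least 6 cabins are required, but only 5 are allowed.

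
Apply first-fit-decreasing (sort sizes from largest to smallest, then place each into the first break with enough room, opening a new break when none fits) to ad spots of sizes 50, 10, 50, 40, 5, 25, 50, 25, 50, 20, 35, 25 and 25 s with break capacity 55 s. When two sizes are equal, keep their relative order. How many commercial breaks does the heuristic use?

8

Sorted descending: 50, 50, 50, 50, 40, 35, 25, 25, 25, 25, 20, 10, 5.
  50 → break 1 (new)  [load 50/55]
  50 → break 2 (new)  [load 50/55]
  50 → break 3 (new)  [load 50/55]
  50 → break 4 (new)  [load 50/55]
  40 → break 5 (new)  [load 40/55]
  35 → break 6 (new)  [load 35/55]
  25 → break 7 (new)  [load 25/55]
  25 → break 7  [load 50/55]
  25 → break 8 (new)  [load 25/55]
  25 → break 8  [load 50/55]
  20 → break 6  [load 55/55]
  10 → break 5  [load 50/55]
  5 → break 1  [load 55/55]
8 commercial breaks opened.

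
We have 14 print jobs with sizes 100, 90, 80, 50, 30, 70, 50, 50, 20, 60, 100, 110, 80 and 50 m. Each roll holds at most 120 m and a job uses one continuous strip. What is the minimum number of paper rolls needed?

Total = 110 + 100 + 100 + 90 + 80 + 80 + 70 + 60 + 50 + 50 + 50 + 50 + 30 + 20 = 940 m.
Lower bound: ⌈940/120⌉ = 8 paper rolls.
A packing using 9 paper rolls:
  roll 1: 110 = 110
  roll 2: 100 + 20 = 120
  roll 3: 100 = 100
  roll 4: 90 + 30 = 120
  roll 5: 80 = 80
  roll 6: 80 = 80
  roll 7: 70 + 50 = 120
  roll 8: 60 + 50 = 110
  roll 9: 50 + 50 = 100
No arrangement into 8 paper rolls stays within capacity, so 9 is optimal.

9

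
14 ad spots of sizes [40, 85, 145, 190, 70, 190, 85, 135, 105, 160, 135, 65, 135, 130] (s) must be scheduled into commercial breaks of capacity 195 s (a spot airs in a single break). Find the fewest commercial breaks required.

10

Total = 190 + 190 + 160 + 145 + 135 + 135 + 135 + 130 + 105 + 85 + 85 + 70 + 65 + 40 = 1670 s.
Lower bound: ⌈1670/195⌉ = 9 commercial breaks.
A packing using 10 commercial breaks:
  break 1: 190 = 190
  break 2: 190 = 190
  break 3: 160 = 160
  break 4: 145 + 40 = 185
  break 5: 135 = 135
  break 6: 135 = 135
  break 7: 135 = 135
  break 8: 130 + 65 = 195
  break 9: 105 + 85 = 190
  break 10: 85 + 70 = 155
No arrangement into 9 commercial breaks stays within capacity, so 10 is optimal.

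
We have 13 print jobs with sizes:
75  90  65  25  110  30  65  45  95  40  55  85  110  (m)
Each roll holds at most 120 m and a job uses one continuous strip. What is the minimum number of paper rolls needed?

8

Total = 110 + 110 + 95 + 90 + 85 + 75 + 65 + 65 + 55 + 45 + 40 + 30 + 25 = 890 m.
Lower bound: ⌈890/120⌉ = 8 paper rolls.
A packing using 8 paper rolls:
  roll 1: 110 = 110
  roll 2: 110 = 110
  roll 3: 95 + 25 = 120
  roll 4: 90 + 30 = 120
  roll 5: 85 = 85
  roll 6: 75 + 45 = 120
  roll 7: 65 + 55 = 120
  roll 8: 65 + 40 = 105
This matches the lower bound, so 8 is optimal.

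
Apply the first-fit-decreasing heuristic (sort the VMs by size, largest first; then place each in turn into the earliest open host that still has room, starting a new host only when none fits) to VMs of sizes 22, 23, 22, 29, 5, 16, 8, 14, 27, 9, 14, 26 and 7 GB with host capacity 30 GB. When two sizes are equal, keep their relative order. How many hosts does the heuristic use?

Sorted descending: 29, 27, 26, 23, 22, 22, 16, 14, 14, 9, 8, 7, 5.
  29 → host 1 (new)  [load 29/30]
  27 → host 2 (new)  [load 27/30]
  26 → host 3 (new)  [load 26/30]
  23 → host 4 (new)  [load 23/30]
  22 → host 5 (new)  [load 22/30]
  22 → host 6 (new)  [load 22/30]
  16 → host 7 (new)  [load 16/30]
  14 → host 7  [load 30/30]
  14 → host 8 (new)  [load 14/30]
  9 → host 8  [load 23/30]
  8 → host 5  [load 30/30]
  7 → host 4  [load 30/30]
  5 → host 6  [load 27/30]
8 hosts opened.

8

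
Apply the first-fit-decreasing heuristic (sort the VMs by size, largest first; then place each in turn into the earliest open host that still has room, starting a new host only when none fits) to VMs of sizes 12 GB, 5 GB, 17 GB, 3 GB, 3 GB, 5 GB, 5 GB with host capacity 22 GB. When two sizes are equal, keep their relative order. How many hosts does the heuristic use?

Sorted descending: 17, 12, 5, 5, 5, 3, 3.
  17 → host 1 (new)  [load 17/22]
  12 → host 2 (new)  [load 12/22]
  5 → host 1  [load 22/22]
  5 → host 2  [load 17/22]
  5 → host 2  [load 22/22]
  3 → host 3 (new)  [load 3/22]
  3 → host 3  [load 6/22]
3 hosts opened.

3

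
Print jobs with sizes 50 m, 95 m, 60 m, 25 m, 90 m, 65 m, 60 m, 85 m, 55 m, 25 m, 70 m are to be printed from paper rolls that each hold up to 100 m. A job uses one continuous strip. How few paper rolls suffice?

9

Total = 95 + 90 + 85 + 70 + 65 + 60 + 60 + 55 + 50 + 25 + 25 = 680 m.
Lower bound: ⌈680/100⌉ = 7 paper rolls.
Also, 8 print jobs each exceed 50 m, and no two of those can share a roll, so at least 8 paper rolls are needed.
A packing using 9 paper rolls:
  roll 1: 95 = 95
  roll 2: 90 = 90
  roll 3: 85 = 85
  roll 4: 70 + 25 = 95
  roll 5: 65 + 25 = 90
  roll 6: 60 = 60
  roll 7: 60 = 60
  roll 8: 55 = 55
  roll 9: 50 = 50
No arrangement into 8 paper rolls stays within capacity, so 9 is optimal.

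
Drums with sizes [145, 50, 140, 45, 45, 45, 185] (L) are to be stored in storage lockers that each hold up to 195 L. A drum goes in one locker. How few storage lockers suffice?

Total = 185 + 145 + 140 + 50 + 45 + 45 + 45 = 655 L.
Lower bound: ⌈655/195⌉ = 4 storage lockers.
A packing using 4 storage lockers:
  locker 1: 185 = 185
  locker 2: 145 + 50 = 195
  locker 3: 140 + 45 = 185
  locker 4: 45 + 45 = 90
This matches the lower bound, so 4 is optimal.

4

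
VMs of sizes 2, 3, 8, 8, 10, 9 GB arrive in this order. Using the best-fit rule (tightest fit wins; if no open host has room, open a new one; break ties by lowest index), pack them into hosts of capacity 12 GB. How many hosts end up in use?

  2 → host 1 (new)  [load 2/12]
  3 → host 1  [load 5/12]
  8 → host 2 (new)  [load 8/12]
  8 → host 3 (new)  [load 8/12]
  10 → host 4 (new)  [load 10/12]
  9 → host 5 (new)  [load 9/12]
5 hosts opened.

5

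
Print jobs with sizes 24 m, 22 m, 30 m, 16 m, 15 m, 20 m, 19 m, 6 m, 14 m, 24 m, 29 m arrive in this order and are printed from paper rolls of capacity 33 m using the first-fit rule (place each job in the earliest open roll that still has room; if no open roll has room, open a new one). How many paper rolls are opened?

8

  24 → roll 1 (new)  [load 24/33]
  22 → roll 2 (new)  [load 22/33]
  30 → roll 3 (new)  [load 30/33]
  16 → roll 4 (new)  [load 16/33]
  15 → roll 4  [load 31/33]
  20 → roll 5 (new)  [load 20/33]
  19 → roll 6 (new)  [load 19/33]
  6 → roll 1  [load 30/33]
  14 → roll 6  [load 33/33]
  24 → roll 7 (new)  [load 24/33]
  29 → roll 8 (new)  [load 29/33]
8 paper rolls opened.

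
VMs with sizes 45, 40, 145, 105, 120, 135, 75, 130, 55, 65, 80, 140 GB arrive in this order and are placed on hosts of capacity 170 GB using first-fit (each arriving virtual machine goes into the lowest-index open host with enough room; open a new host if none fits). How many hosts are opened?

8

  45 → host 1 (new)  [load 45/170]
  40 → host 1  [load 85/170]
  145 → host 2 (new)  [load 145/170]
  105 → host 3 (new)  [load 105/170]
  120 → host 4 (new)  [load 120/170]
  135 → host 5 (new)  [load 135/170]
  75 → host 1  [load 160/170]
  130 → host 6 (new)  [load 130/170]
  55 → host 3  [load 160/170]
  65 → host 7 (new)  [load 65/170]
  80 → host 7  [load 145/170]
  140 → host 8 (new)  [load 140/170]
8 hosts opened.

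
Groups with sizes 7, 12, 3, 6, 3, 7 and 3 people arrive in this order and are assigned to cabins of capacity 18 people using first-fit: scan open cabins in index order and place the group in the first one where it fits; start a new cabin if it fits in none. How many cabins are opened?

3

  7 → cabin 1 (new)  [load 7/18]
  12 → cabin 2 (new)  [load 12/18]
  3 → cabin 1  [load 10/18]
  6 → cabin 1  [load 16/18]
  3 → cabin 2  [load 15/18]
  7 → cabin 3 (new)  [load 7/18]
  3 → cabin 2  [load 18/18]
3 cabins opened.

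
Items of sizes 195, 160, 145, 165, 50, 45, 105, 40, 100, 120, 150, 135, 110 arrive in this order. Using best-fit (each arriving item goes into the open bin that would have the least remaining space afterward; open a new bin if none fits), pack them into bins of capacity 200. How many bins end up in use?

10

  195 → bin 1 (new)  [load 195/200]
  160 → bin 2 (new)  [load 160/200]
  145 → bin 3 (new)  [load 145/200]
  165 → bin 4 (new)  [load 165/200]
  50 → bin 3  [load 195/200]
  45 → bin 5 (new)  [load 45/200]
  105 → bin 5  [load 150/200]
  40 → bin 2  [load 200/200]
  100 → bin 6 (new)  [load 100/200]
  120 → bin 7 (new)  [load 120/200]
  150 → bin 8 (new)  [load 150/200]
  135 → bin 9 (new)  [load 135/200]
  110 → bin 10 (new)  [load 110/200]
10 bins opened.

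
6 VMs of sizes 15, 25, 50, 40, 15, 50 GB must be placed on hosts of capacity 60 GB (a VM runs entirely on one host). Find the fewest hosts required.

4

Total = 50 + 50 + 40 + 25 + 15 + 15 = 195 GB.
Lower bound: ⌈195/60⌉ = 4 hosts.
A packing using 4 hosts:
  host 1: 50 = 50
  host 2: 50 = 50
  host 3: 40 + 15 = 55
  host 4: 25 + 15 = 40
This matches the lower bound, so 4 is optimal.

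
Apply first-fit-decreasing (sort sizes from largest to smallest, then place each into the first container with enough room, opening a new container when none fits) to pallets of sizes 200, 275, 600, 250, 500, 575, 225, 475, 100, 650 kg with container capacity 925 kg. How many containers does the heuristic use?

5

Sorted descending: 650, 600, 575, 500, 475, 275, 250, 225, 200, 100.
  650 → container 1 (new)  [load 650/925]
  600 → container 2 (new)  [load 600/925]
  575 → container 3 (new)  [load 575/925]
  500 → container 4 (new)  [load 500/925]
  475 → container 5 (new)  [load 475/925]
  275 → container 1  [load 925/925]
  250 → container 2  [load 850/925]
  225 → container 3  [load 800/925]
  200 → container 4  [load 700/925]
  100 → container 3  [load 900/925]
5 containers opened.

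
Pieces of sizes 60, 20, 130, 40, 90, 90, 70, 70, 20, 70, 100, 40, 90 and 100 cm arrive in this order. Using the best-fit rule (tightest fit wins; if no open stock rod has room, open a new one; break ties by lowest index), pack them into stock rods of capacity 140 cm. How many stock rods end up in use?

  60 → stock rod 1 (new)  [load 60/140]
  20 → stock rod 1  [load 80/140]
  130 → stock rod 2 (new)  [load 130/140]
  40 → stock rod 1  [load 120/140]
  90 → stock rod 3 (new)  [load 90/140]
  90 → stock rod 4 (new)  [load 90/140]
  70 → stock rod 5 (new)  [load 70/140]
  70 → stock rod 5  [load 140/140]
  20 → stock rod 1  [load 140/140]
  70 → stock rod 6 (new)  [load 70/140]
  100 → stock rod 7 (new)  [load 100/140]
  40 → stock rod 7  [load 140/140]
  90 → stock rod 8 (new)  [load 90/140]
  100 → stock rod 9 (new)  [load 100/140]
9 stock rods opened.

9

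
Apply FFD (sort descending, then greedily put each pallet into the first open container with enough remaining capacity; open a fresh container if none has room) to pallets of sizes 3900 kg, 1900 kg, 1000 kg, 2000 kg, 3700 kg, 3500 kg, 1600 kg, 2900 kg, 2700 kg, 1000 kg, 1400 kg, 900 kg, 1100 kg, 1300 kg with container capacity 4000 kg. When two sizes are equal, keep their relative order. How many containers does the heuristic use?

Sorted descending: 3900, 3700, 3500, 2900, 2700, 2000, 1900, 1600, 1400, 1300, 1100, 1000, 1000, 900.
  3900 → container 1 (new)  [load 3900/4000]
  3700 → container 2 (new)  [load 3700/4000]
  3500 → container 3 (new)  [load 3500/4000]
  2900 → container 4 (new)  [load 2900/4000]
  2700 → container 5 (new)  [load 2700/4000]
  2000 → container 6 (new)  [load 2000/4000]
  1900 → container 6  [load 3900/4000]
  1600 → container 7 (new)  [load 1600/4000]
  1400 → container 7  [load 3000/4000]
  1300 → container 5  [load 4000/4000]
  1100 → container 4  [load 4000/4000]
  1000 → container 7  [load 4000/4000]
  1000 → container 8 (new)  [load 1000/4000]
  900 → container 8  [load 1900/4000]
8 containers opened.

8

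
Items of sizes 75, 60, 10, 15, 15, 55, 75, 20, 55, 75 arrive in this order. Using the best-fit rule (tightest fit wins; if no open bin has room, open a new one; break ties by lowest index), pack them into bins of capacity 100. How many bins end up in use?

  75 → bin 1 (new)  [load 75/100]
  60 → bin 2 (new)  [load 60/100]
  10 → bin 1  [load 85/100]
  15 → bin 1  [load 100/100]
  15 → bin 2  [load 75/100]
  55 → bin 3 (new)  [load 55/100]
  75 → bin 4 (new)  [load 75/100]
  20 → bin 2  [load 95/100]
  55 → bin 5 (new)  [load 55/100]
  75 → bin 6 (new)  [load 75/100]
6 bins opened.

6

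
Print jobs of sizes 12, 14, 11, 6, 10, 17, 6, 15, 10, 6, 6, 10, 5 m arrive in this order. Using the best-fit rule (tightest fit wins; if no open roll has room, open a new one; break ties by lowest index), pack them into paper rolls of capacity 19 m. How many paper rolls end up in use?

8

  12 → roll 1 (new)  [load 12/19]
  14 → roll 2 (new)  [load 14/19]
  11 → roll 3 (new)  [load 11/19]
  6 → roll 1  [load 18/19]
  10 → roll 4 (new)  [load 10/19]
  17 → roll 5 (new)  [load 17/19]
  6 → roll 3  [load 17/19]
  15 → roll 6 (new)  [load 15/19]
  10 → roll 7 (new)  [load 10/19]
  6 → roll 4  [load 16/19]
  6 → roll 7  [load 16/19]
  10 → roll 8 (new)  [load 10/19]
  5 → roll 2  [load 19/19]
8 paper rolls opened.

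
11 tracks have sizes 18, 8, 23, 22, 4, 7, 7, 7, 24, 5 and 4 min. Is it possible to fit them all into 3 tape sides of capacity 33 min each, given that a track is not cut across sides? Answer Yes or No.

No

Total = 129 min; ⌈129/33⌉ = 4.
At least 4 tape sides are required, but only 3 are allowed.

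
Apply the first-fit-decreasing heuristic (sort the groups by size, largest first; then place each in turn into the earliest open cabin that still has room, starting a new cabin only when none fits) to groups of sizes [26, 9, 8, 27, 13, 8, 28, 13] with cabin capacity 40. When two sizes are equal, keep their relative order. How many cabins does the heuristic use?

Sorted descending: 28, 27, 26, 13, 13, 9, 8, 8.
  28 → cabin 1 (new)  [load 28/40]
  27 → cabin 2 (new)  [load 27/40]
  26 → cabin 3 (new)  [load 26/40]
  13 → cabin 2  [load 40/40]
  13 → cabin 3  [load 39/40]
  9 → cabin 1  [load 37/40]
  8 → cabin 4 (new)  [load 8/40]
  8 → cabin 4  [load 16/40]
4 cabins opened.

4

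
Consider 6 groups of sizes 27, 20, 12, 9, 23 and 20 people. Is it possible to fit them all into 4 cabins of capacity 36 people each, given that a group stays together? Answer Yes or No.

A valid assignment using 4 cabins:
  cabin 1: 27 + 9 = 36
  cabin 2: 23 + 12 = 35
  cabin 3: 20 = 20
  cabin 4: 20 = 20
Every load is within 36 people, so 4 cabins suffice.

Yes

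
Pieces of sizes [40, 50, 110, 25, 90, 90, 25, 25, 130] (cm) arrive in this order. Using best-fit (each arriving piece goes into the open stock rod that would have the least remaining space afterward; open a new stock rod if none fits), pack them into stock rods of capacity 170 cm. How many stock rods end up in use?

  40 → stock rod 1 (new)  [load 40/170]
  50 → stock rod 1  [load 90/170]
  110 → stock rod 2 (new)  [load 110/170]
  25 → stock rod 2  [load 135/170]
  90 → stock rod 3 (new)  [load 90/170]
  90 → stock rod 4 (new)  [load 90/170]
  25 → stock rod 2  [load 160/170]
  25 → stock rod 1  [load 115/170]
  130 → stock rod 5 (new)  [load 130/170]
5 stock rods opened.

5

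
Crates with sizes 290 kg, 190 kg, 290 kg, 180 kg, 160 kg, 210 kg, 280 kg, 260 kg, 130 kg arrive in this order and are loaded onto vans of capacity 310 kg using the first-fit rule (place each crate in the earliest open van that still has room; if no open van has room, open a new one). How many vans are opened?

  290 → van 1 (new)  [load 290/310]
  190 → van 2 (new)  [load 190/310]
  290 → van 3 (new)  [load 290/310]
  180 → van 4 (new)  [load 180/310]
  160 → van 5 (new)  [load 160/310]
  210 → van 6 (new)  [load 210/310]
  280 → van 7 (new)  [load 280/310]
  260 → van 8 (new)  [load 260/310]
  130 → van 4  [load 310/310]
8 vans opened.

8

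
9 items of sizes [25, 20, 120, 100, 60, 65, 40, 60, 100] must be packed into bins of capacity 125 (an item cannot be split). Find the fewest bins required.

5

Total = 120 + 100 + 100 + 65 + 60 + 60 + 40 + 25 + 20 = 590.
Lower bound: ⌈590/125⌉ = 5 bins.
A packing using 5 bins:
  bin 1: 120 = 120
  bin 2: 100 + 25 = 125
  bin 3: 100 + 20 = 120
  bin 4: 65 + 60 = 125
  bin 5: 60 + 40 = 100
This matches the lower bound, so 5 is optimal.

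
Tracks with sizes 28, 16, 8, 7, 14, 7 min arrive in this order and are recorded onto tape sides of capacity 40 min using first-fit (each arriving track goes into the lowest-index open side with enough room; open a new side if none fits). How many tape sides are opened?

  28 → side 1 (new)  [load 28/40]
  16 → side 2 (new)  [load 16/40]
  8 → side 1  [load 36/40]
  7 → side 2  [load 23/40]
  14 → side 2  [load 37/40]
  7 → side 3 (new)  [load 7/40]
3 tape sides opened.

3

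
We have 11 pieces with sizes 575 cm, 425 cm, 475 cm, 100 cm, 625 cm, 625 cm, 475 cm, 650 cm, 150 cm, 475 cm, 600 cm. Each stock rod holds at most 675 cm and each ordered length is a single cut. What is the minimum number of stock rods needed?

Total = 650 + 625 + 625 + 600 + 575 + 475 + 475 + 475 + 425 + 150 + 100 = 5175 cm.
Lower bound: ⌈5175/675⌉ = 8 stock rods.
Also, 9 pieces each exceed 675/2 cm, and no two of those can share a stock rod, so at least 9 stock rods are needed.
A packing using 9 stock rods:
  stock rod 1: 650 = 650
  stock rod 2: 625 = 625
  stock rod 3: 625 = 625
  stock rod 4: 600 = 600
  stock rod 5: 575 + 100 = 675
  stock rod 6: 475 + 150 = 625
  stock rod 7: 475 = 475
  stock rod 8: 475 = 475
  stock rod 9: 425 = 425
This matches the lower bound, so 9 is optimal.

9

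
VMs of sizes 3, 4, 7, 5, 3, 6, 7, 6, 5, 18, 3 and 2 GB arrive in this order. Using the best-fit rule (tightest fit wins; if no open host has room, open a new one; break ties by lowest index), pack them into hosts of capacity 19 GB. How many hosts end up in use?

4

  3 → host 1 (new)  [load 3/19]
  4 → host 1  [load 7/19]
  7 → host 1  [load 14/19]
  5 → host 1  [load 19/19]
  3 → host 2 (new)  [load 3/19]
  6 → host 2  [load 9/19]
  7 → host 2  [load 16/19]
  6 → host 3 (new)  [load 6/19]
  5 → host 3  [load 11/19]
  18 → host 4 (new)  [load 18/19]
  3 → host 2  [load 19/19]
  2 → host 3  [load 13/19]
4 hosts opened.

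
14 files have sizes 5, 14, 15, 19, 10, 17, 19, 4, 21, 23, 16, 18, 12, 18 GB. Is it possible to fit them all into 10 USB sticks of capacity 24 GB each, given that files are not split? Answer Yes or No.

Total = 211 GB; ⌈211/24⌉ = 9.
10 files each exceed half the capacity and cannot share a USB stick, forcing at least 10 USB sticks.
The bound of 10 does not rule out 10, but exhaustive search shows no assignment into 10 USB sticks of capacity 24 GB exists — the minimum is 11.

No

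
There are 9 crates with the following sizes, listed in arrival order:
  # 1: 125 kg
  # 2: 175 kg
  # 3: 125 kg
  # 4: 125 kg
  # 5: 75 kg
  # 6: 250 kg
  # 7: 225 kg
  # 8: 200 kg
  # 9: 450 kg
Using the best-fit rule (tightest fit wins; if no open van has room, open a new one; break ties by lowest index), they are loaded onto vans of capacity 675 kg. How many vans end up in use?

  125 → van 1 (new)  [load 125/675]
  175 → van 1  [load 300/675]
  125 → van 1  [load 425/675]
  125 → van 1  [load 550/675]
  75 → van 1  [load 625/675]
  250 → van 2 (new)  [load 250/675]
  225 → van 2  [load 475/675]
  200 → van 2  [load 675/675]
  450 → van 3 (new)  [load 450/675]
3 vans opened.

3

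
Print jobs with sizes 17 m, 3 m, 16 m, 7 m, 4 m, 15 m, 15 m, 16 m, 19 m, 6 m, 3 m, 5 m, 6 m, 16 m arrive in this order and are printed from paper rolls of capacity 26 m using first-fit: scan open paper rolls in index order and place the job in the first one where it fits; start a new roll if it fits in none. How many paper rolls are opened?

  17 → roll 1 (new)  [load 17/26]
  3 → roll 1  [load 20/26]
  16 → roll 2 (new)  [load 16/26]
  7 → roll 2  [load 23/26]
  4 → roll 1  [load 24/26]
  15 → roll 3 (new)  [load 15/26]
  15 → roll 4 (new)  [load 15/26]
  16 → roll 5 (new)  [load 16/26]
  19 → roll 6 (new)  [load 19/26]
  6 → roll 3  [load 21/26]
  3 → roll 2  [load 26/26]
  5 → roll 3  [load 26/26]
  6 → roll 4  [load 21/26]
  16 → roll 7 (new)  [load 16/26]
7 paper rolls opened.

7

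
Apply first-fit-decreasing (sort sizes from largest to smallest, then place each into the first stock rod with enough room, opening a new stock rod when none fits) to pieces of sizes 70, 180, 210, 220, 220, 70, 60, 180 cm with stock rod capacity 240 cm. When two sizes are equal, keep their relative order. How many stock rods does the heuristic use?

6

Sorted descending: 220, 220, 210, 180, 180, 70, 70, 60.
  220 → stock rod 1 (new)  [load 220/240]
  220 → stock rod 2 (new)  [load 220/240]
  210 → stock rod 3 (new)  [load 210/240]
  180 → stock rod 4 (new)  [load 180/240]
  180 → stock rod 5 (new)  [load 180/240]
  70 → stock rod 6 (new)  [load 70/240]
  70 → stock rod 6  [load 140/240]
  60 → stock rod 4  [load 240/240]
6 stock rods opened.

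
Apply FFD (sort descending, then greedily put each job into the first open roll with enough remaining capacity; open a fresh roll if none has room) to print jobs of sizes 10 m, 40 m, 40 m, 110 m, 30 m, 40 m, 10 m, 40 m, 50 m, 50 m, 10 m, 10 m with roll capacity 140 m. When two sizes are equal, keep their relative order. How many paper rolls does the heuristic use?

Sorted descending: 110, 50, 50, 40, 40, 40, 40, 30, 10, 10, 10, 10.
  110 → roll 1 (new)  [load 110/140]
  50 → roll 2 (new)  [load 50/140]
  50 → roll 2  [load 100/140]
  40 → roll 2  [load 140/140]
  40 → roll 3 (new)  [load 40/140]
  40 → roll 3  [load 80/140]
  40 → roll 3  [load 120/140]
  30 → roll 1  [load 140/140]
  10 → roll 3  [load 130/140]
  10 → roll 3  [load 140/140]
  10 → roll 4 (new)  [load 10/140]
  10 → roll 4  [load 20/140]
4 paper rolls opened.

4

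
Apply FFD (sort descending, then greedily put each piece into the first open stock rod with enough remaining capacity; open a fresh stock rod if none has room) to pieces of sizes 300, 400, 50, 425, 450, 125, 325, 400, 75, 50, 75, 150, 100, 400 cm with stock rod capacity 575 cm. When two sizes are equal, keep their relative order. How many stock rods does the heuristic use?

7

Sorted descending: 450, 425, 400, 400, 400, 325, 300, 150, 125, 100, 75, 75, 50, 50.
  450 → stock rod 1 (new)  [load 450/575]
  425 → stock rod 2 (new)  [load 425/575]
  400 → stock rod 3 (new)  [load 400/575]
  400 → stock rod 4 (new)  [load 400/575]
  400 → stock rod 5 (new)  [load 400/575]
  325 → stock rod 6 (new)  [load 325/575]
  300 → stock rod 7 (new)  [load 300/575]
  150 → stock rod 2  [load 575/575]
  125 → stock rod 1  [load 575/575]
  100 → stock rod 3  [load 500/575]
  75 → stock rod 3  [load 575/575]
  75 → stock rod 4  [load 475/575]
  50 → stock rod 4  [load 525/575]
  50 → stock rod 4  [load 575/575]
7 stock rods opened.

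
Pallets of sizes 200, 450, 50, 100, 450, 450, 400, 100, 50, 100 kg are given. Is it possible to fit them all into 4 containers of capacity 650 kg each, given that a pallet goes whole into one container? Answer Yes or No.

A valid assignment using 4 containers:
  container 1: 450 + 200 = 650
  container 2: 450 + 100 + 100 = 650
  container 3: 450 + 100 + 50 + 50 = 650
  container 4: 400 = 400
Every load is within 650 kg, so 4 containers suffice.

Yes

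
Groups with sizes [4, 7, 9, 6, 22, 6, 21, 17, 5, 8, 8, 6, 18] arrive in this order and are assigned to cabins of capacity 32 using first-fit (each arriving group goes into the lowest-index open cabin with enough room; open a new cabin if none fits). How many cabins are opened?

  4 → cabin 1 (new)  [load 4/32]
  7 → cabin 1  [load 11/32]
  9 → cabin 1  [load 20/32]
  6 → cabin 1  [load 26/32]
  22 → cabin 2 (new)  [load 22/32]
  6 → cabin 1  [load 32/32]
  21 → cabin 3 (new)  [load 21/32]
  17 → cabin 4 (new)  [load 17/32]
  5 → cabin 2  [load 27/32]
  8 → cabin 3  [load 29/32]
  8 → cabin 4  [load 25/32]
  6 → cabin 4  [load 31/32]
  18 → cabin 5 (new)  [load 18/32]
5 cabins opened.

5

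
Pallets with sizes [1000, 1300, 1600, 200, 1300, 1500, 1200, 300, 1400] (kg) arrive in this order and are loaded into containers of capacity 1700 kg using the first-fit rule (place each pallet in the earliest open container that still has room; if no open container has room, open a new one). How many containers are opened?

  1000 → container 1 (new)  [load 1000/1700]
  1300 → container 2 (new)  [load 1300/1700]
  1600 → container 3 (new)  [load 1600/1700]
  200 → container 1  [load 1200/1700]
  1300 → container 4 (new)  [load 1300/1700]
  1500 → container 5 (new)  [load 1500/1700]
  1200 → container 6 (new)  [load 1200/1700]
  300 → container 1  [load 1500/1700]
  1400 → container 7 (new)  [load 1400/1700]
7 containers opened.

7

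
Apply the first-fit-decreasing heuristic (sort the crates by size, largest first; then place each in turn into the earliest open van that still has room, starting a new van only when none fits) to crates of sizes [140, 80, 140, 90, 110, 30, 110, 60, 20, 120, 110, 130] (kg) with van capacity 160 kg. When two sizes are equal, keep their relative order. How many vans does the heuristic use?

Sorted descending: 140, 140, 130, 120, 110, 110, 110, 90, 80, 60, 30, 20.
  140 → van 1 (new)  [load 140/160]
  140 → van 2 (new)  [load 140/160]
  130 → van 3 (new)  [load 130/160]
  120 → van 4 (new)  [load 120/160]
  110 → van 5 (new)  [load 110/160]
  110 → van 6 (new)  [load 110/160]
  110 → van 7 (new)  [load 110/160]
  90 → van 8 (new)  [load 90/160]
  80 → van 9 (new)  [load 80/160]
  60 → van 8  [load 150/160]
  30 → van 3  [load 160/160]
  20 → van 1  [load 160/160]
9 vans opened.

9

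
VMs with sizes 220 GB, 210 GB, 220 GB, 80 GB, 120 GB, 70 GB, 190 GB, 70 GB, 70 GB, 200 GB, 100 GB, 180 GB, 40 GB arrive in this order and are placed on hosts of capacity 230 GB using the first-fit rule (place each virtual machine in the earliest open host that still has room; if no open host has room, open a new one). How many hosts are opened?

9

  220 → host 1 (new)  [load 220/230]
  210 → host 2 (new)  [load 210/230]
  220 → host 3 (new)  [load 220/230]
  80 → host 4 (new)  [load 80/230]
  120 → host 4  [load 200/230]
  70 → host 5 (new)  [load 70/230]
  190 → host 6 (new)  [load 190/230]
  70 → host 5  [load 140/230]
  70 → host 5  [load 210/230]
  200 → host 7 (new)  [load 200/230]
  100 → host 8 (new)  [load 100/230]
  180 → host 9 (new)  [load 180/230]
  40 → host 6  [load 230/230]
9 hosts opened.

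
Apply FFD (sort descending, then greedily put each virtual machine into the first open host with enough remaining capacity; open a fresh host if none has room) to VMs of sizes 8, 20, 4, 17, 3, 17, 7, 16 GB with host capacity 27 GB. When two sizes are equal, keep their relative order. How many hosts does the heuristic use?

4

Sorted descending: 20, 17, 17, 16, 8, 7, 4, 3.
  20 → host 1 (new)  [load 20/27]
  17 → host 2 (new)  [load 17/27]
  17 → host 3 (new)  [load 17/27]
  16 → host 4 (new)  [load 16/27]
  8 → host 2  [load 25/27]
  7 → host 1  [load 27/27]
  4 → host 3  [load 21/27]
  3 → host 3  [load 24/27]
4 hosts opened.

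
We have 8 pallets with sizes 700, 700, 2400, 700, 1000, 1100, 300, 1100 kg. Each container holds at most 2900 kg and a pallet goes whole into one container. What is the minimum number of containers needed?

3

Total = 2400 + 1100 + 1100 + 1000 + 700 + 700 + 700 + 300 = 8000 kg.
Lower bound: ⌈8000/2900⌉ = 3 containers.
A packing using 3 containers:
  container 1: 2400 + 300 = 2700
  container 2: 1100 + 1100 + 700 = 2900
  container 3: 1000 + 700 + 700 = 2400
This matches the lower bound, so 3 is optimal.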